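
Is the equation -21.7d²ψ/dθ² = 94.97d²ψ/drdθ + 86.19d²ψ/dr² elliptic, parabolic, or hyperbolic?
Rewriting in standard form: -86.19d²ψ/dr² - 94.97d²ψ/drdθ - 21.7d²ψ/dθ² = 0. Computing B² - 4AC with A = -86.19, B = -94.97, C = -21.7: discriminant = 1538.0089 (positive). Answer: hyperbolic.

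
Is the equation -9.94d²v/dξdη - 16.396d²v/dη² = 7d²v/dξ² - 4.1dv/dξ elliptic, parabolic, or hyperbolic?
Rewriting in standard form: -7d²v/dξ² - 9.94d²v/dξdη - 16.396d²v/dη² + 4.1dv/dξ = 0. Computing B² - 4AC with A = -7, B = -9.94, C = -16.396: discriminant = -360.2844 (negative). Answer: elliptic.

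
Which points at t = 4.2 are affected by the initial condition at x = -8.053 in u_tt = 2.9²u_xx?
Domain of influence: [-20.233, 4.127]. Data at x = -8.053 spreads outward at speed 2.9.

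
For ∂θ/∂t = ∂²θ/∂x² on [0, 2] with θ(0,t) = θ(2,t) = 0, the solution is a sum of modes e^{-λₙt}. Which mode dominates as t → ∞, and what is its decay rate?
Eigenvalues: λₙ = n²π²/2².
First three modes:
  n=1: λ₁ = π²/2² ≈ 2.467
  n=2: λ₂ = 4π²/2² ≈ 9.87 (4× faster decay)
  n=3: λ₃ = 9π²/2² ≈ 22.207 (9× faster decay)
As t → ∞, higher modes decay exponentially faster. The n=1 mode dominates: θ ~ c₁ sin(πx/2) e^{-λ₁t}.
Decay rate: λ₁ = π²/2² ≈ 2.467.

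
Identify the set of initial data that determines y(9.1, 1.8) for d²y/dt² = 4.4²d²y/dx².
Domain of dependence: [1.18, 17.02]. Signals travel at speed 4.4, so data within |x - 9.1| ≤ 4.4·1.8 = 7.92 can reach the point.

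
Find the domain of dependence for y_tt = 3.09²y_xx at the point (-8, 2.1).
Domain of dependence: [-14.489, -1.511]. Signals travel at speed 3.09, so data within |x - -8| ≤ 3.09·2.1 = 6.489 can reach the point.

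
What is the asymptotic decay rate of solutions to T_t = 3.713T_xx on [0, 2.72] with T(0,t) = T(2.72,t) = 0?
Eigenvalues: λₙ = 3.713n²π²/2.72².
First three modes:
  n=1: λ₁ = 3.713π²/2.72² ≈ 4.953
  n=2: λ₂ = 14.852π²/2.72² ≈ 19.813 (4× faster decay)
  n=3: λ₃ = 33.417π²/2.72² ≈ 44.579 (9× faster decay)
As t → ∞, higher modes decay exponentially faster. The n=1 mode dominates: T ~ c₁ sin(πx/2.72) e^{-λ₁t}.
Decay rate: λ₁ = 3.713π²/2.72² ≈ 4.953.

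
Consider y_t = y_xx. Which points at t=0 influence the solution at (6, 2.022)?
The entire real line. The heat equation has infinite propagation speed: any initial disturbance instantly affects all points (though exponentially small far away).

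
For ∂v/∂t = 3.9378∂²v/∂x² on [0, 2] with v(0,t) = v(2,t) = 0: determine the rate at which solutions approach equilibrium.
Eigenvalues: λₙ = 3.9378n²π²/2².
First three modes:
  n=1: λ₁ = 3.9378π²/2² ≈ 9.716
  n=2: λ₂ = 15.7512π²/2² ≈ 38.865 (4× faster decay)
  n=3: λ₃ = 35.4402π²/2² ≈ 87.445 (9× faster decay)
As t → ∞, higher modes decay exponentially faster. The n=1 mode dominates: v ~ c₁ sin(πx/2) e^{-λ₁t}.
Decay rate: λ₁ = 3.9378π²/2² ≈ 9.716.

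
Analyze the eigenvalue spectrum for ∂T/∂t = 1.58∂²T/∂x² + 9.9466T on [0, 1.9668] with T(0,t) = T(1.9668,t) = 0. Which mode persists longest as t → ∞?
Eigenvalues: λₙ = 1.58n²π²/1.9668² - 9.9466.
First three modes:
  n=1: λ₁ = 1.58π²/1.9668² - 9.9466 ≈ -5.915
  n=2: λ₂ = 6.32π²/1.9668² - 9.9466 ≈ 6.178
  n=3: λ₃ = 14.22π²/1.9668² - 9.9466 ≈ 26.334
Since 1.58π²/1.9668² ≈ 4.031 < 9.9466, λ₁ < 0.
The n=1 mode grows fastest (−λₙ is largest for n=1) → dominates.
Asymptotic: T ~ c₁ sin(πx/1.9668) e^{5.915t} (exponential growth at rate −λ₁ ≈ 5.915).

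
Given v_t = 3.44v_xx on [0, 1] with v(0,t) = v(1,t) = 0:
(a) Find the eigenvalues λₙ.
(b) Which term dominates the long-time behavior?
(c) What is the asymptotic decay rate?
Eigenvalues: λₙ = 3.44n²π².
First three modes:
  n=1: λ₁ = 3.44π² ≈ 33.951
  n=2: λ₂ = 13.76π² ≈ 135.806 (4× faster decay)
  n=3: λ₃ = 30.96π² ≈ 305.563 (9× faster decay)
As t → ∞, higher modes decay exponentially faster. The n=1 mode dominates: v ~ c₁ sin(πx) e^{-λ₁t}.
Decay rate: λ₁ = 3.44π² ≈ 33.951.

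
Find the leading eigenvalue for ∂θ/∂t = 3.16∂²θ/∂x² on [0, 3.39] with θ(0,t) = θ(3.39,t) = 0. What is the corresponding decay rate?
Eigenvalues: λₙ = 3.16n²π²/3.39².
First three modes:
  n=1: λ₁ = 3.16π²/3.39² ≈ 2.714
  n=2: λ₂ = 12.64π²/3.39² ≈ 10.855 (4× faster decay)
  n=3: λ₃ = 28.44π²/3.39² ≈ 24.425 (9× faster decay)
As t → ∞, higher modes decay exponentially faster. The n=1 mode dominates: θ ~ c₁ sin(πx/3.39) e^{-λ₁t}.
Decay rate: λ₁ = 3.16π²/3.39² ≈ 2.714.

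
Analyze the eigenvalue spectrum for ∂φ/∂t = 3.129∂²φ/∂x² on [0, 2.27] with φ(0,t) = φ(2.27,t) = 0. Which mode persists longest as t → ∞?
Eigenvalues: λₙ = 3.129n²π²/2.27².
First three modes:
  n=1: λ₁ = 3.129π²/2.27² ≈ 5.993
  n=2: λ₂ = 12.516π²/2.27² ≈ 23.973 (4× faster decay)
  n=3: λ₃ = 28.161π²/2.27² ≈ 53.938 (9× faster decay)
As t → ∞, higher modes decay exponentially faster. The n=1 mode dominates: φ ~ c₁ sin(πx/2.27) e^{-λ₁t}.
Decay rate: λ₁ = 3.129π²/2.27² ≈ 5.993.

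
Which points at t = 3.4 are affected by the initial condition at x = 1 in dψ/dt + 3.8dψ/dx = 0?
At x = 13.92. The characteristic carries data from (1, 0) to (13.92, 3.4).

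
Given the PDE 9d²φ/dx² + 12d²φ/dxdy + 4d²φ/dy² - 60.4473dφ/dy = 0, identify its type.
The second-order coefficients are A = 9, B = 12, C = 4. Since B² - 4AC = 0 = 0, this is a parabolic PDE.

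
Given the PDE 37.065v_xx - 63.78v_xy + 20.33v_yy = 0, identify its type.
The second-order coefficients are A = 37.065, B = -63.78, C = 20.33. Since B² - 4AC = 1053.7626 > 0, this is a hyperbolic PDE.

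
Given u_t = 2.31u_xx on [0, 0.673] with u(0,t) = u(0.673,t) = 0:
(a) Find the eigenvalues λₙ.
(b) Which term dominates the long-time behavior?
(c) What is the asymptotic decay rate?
Eigenvalues: λₙ = 2.31n²π²/0.673².
First three modes:
  n=1: λ₁ = 2.31π²/0.673² ≈ 50.336
  n=2: λ₂ = 9.24π²/0.673² ≈ 201.345 (4× faster decay)
  n=3: λ₃ = 20.79π²/0.673² ≈ 453.027 (9× faster decay)
As t → ∞, higher modes decay exponentially faster. The n=1 mode dominates: u ~ c₁ sin(πx/0.673) e^{-λ₁t}.
Decay rate: λ₁ = 2.31π²/0.673² ≈ 50.336.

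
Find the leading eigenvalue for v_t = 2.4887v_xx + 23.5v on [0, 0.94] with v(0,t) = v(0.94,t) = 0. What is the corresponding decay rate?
Eigenvalues: λₙ = 2.4887n²π²/0.94² - 23.5.
First three modes:
  n=1: λ₁ = 2.4887π²/0.94² - 23.5 ≈ 4.298
  n=2: λ₂ = 9.9548π²/0.94² - 23.5 ≈ 87.693
  n=3: λ₃ = 22.3983π²/0.94² - 23.5 ≈ 226.684
Since 2.4887π²/0.94² ≈ 27.798 > 23.5, all λₙ > 0.
The n=1 mode decays slowest → dominates as t → ∞.
Asymptotic: v ~ c₁ sin(πx/0.94) e^{-λ₁t} with decay rate λ₁ ≈ 4.298.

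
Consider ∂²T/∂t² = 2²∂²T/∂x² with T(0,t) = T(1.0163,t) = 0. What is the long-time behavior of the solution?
As t → ∞, T oscillates (no decay). Energy is conserved; the solution oscillates indefinitely as standing waves.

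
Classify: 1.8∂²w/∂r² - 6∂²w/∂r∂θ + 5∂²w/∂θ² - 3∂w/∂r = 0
Parabolic (discriminant = 0).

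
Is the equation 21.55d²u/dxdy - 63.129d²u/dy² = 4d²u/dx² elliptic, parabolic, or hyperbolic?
Rewriting in standard form: -4d²u/dx² + 21.55d²u/dxdy - 63.129d²u/dy² = 0. Computing B² - 4AC with A = -4, B = 21.55, C = -63.129: discriminant = -545.6615 (negative). Answer: elliptic.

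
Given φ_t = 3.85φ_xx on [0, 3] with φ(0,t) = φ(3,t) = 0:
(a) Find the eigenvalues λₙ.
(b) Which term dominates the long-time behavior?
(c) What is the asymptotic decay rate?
Eigenvalues: λₙ = 3.85n²π²/3².
First three modes:
  n=1: λ₁ = 3.85π²/3² ≈ 4.222
  n=2: λ₂ = 15.4π²/3² ≈ 16.888 (4× faster decay)
  n=3: λ₃ = 34.65π²/3² ≈ 37.998 (9× faster decay)
As t → ∞, higher modes decay exponentially faster. The n=1 mode dominates: φ ~ c₁ sin(πx/3) e^{-λ₁t}.
Decay rate: λ₁ = 3.85π²/3² ≈ 4.222.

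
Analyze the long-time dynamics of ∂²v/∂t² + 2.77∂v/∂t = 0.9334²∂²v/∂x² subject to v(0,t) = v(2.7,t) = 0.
Long-time behavior: v → 0. Damping (γ=2.77) dissipates energy; oscillations decay exponentially.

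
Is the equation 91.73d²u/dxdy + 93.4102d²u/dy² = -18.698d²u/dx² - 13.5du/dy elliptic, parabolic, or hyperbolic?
Rewriting in standard form: 18.698d²u/dx² + 91.73d²u/dxdy + 93.4102d²u/dy² + 13.5du/dy = 0. Computing B² - 4AC with A = 18.698, B = 91.73, C = 93.4102: discriminant = 1428.0572216 (positive). Answer: hyperbolic.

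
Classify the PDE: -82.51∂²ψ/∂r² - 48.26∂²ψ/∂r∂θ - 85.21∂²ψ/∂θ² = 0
A = -82.51, B = -48.26, C = -85.21. Discriminant B² - 4AC = -25793.6808. Since -25793.6808 < 0, elliptic.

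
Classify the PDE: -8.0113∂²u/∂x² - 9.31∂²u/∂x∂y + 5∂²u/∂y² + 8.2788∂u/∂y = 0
A = -8.0113, B = -9.31, C = 5. Discriminant B² - 4AC = 246.9021. Since 246.9021 > 0, hyperbolic.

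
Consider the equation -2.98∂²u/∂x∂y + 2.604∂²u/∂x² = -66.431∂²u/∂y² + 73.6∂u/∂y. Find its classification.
Rewriting in standard form: 2.604∂²u/∂x² - 2.98∂²u/∂x∂y + 66.431∂²u/∂y² - 73.6∂u/∂y = 0. Elliptic. (A = 2.604, B = -2.98, C = 66.431 gives B² - 4AC = -683.064896.)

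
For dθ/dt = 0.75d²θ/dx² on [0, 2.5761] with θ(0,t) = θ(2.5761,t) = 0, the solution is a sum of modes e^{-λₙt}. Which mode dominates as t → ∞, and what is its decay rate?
Eigenvalues: λₙ = 0.75n²π²/2.5761².
First three modes:
  n=1: λ₁ = 0.75π²/2.5761² ≈ 1.115
  n=2: λ₂ = 3π²/2.5761² ≈ 4.462 (4× faster decay)
  n=3: λ₃ = 6.75π²/2.5761² ≈ 10.039 (9× faster decay)
As t → ∞, higher modes decay exponentially faster. The n=1 mode dominates: θ ~ c₁ sin(πx/2.5761) e^{-λ₁t}.
Decay rate: λ₁ = 0.75π²/2.5761² ≈ 1.115.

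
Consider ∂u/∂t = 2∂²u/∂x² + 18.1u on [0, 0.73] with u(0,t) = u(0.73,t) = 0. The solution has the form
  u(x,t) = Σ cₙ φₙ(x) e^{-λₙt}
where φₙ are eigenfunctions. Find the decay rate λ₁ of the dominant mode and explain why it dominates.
Eigenvalues: λₙ = 2n²π²/0.73² - 18.1.
First three modes:
  n=1: λ₁ = 2π²/0.73² - 18.1 ≈ 18.941
  n=2: λ₂ = 8π²/0.73² - 18.1 ≈ 130.064
  n=3: λ₃ = 18π²/0.73² - 18.1 ≈ 315.27
Since 2π²/0.73² ≈ 37.041 > 18.1, all λₙ > 0.
The n=1 mode decays slowest → dominates as t → ∞.
Asymptotic: u ~ c₁ sin(πx/0.73) e^{-λ₁t} with decay rate λ₁ ≈ 18.941.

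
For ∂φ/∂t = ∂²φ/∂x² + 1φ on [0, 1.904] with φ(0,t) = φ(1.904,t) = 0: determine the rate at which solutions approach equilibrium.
Eigenvalues: λₙ = n²π²/1.904² - 1.
First three modes:
  n=1: λ₁ = π²/1.904² - 1 ≈ 1.722
  n=2: λ₂ = 4π²/1.904² - 1 ≈ 9.89
  n=3: λ₃ = 9π²/1.904² - 1 ≈ 23.502
Since π²/1.904² ≈ 2.722 > 1, all λₙ > 0.
The n=1 mode decays slowest → dominates as t → ∞.
Asymptotic: φ ~ c₁ sin(πx/1.904) e^{-λ₁t} with decay rate λ₁ ≈ 1.722.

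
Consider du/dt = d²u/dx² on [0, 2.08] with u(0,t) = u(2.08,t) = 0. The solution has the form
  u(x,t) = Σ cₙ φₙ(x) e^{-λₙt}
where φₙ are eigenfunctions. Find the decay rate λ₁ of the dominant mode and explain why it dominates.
Eigenvalues: λₙ = n²π²/2.08².
First three modes:
  n=1: λ₁ = π²/2.08² ≈ 2.281
  n=2: λ₂ = 4π²/2.08² ≈ 9.125 (4× faster decay)
  n=3: λ₃ = 9π²/2.08² ≈ 20.531 (9× faster decay)
As t → ∞, higher modes decay exponentially faster. The n=1 mode dominates: u ~ c₁ sin(πx/2.08) e^{-λ₁t}.
Decay rate: λ₁ = π²/2.08² ≈ 2.281.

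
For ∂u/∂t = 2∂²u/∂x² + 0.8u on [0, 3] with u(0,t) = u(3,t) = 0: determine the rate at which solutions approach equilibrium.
Eigenvalues: λₙ = 2n²π²/3² - 0.8.
First three modes:
  n=1: λ₁ = 2π²/3² - 0.8 ≈ 1.393
  n=2: λ₂ = 8π²/3² - 0.8 ≈ 7.973
  n=3: λ₃ = 18π²/3² - 0.8 ≈ 18.939
Since 2π²/3² ≈ 2.193 > 0.8, all λₙ > 0.
The n=1 mode decays slowest → dominates as t → ∞.
Asymptotic: u ~ c₁ sin(πx/3) e^{-λ₁t} with decay rate λ₁ ≈ 1.393.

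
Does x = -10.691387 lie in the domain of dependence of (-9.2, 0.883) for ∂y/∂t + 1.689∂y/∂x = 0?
Yes. The characteristic through (-9.2, 0.883) passes through x = -10.691387.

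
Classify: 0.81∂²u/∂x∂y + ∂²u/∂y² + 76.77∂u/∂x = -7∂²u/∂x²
Rewriting in standard form: 7∂²u/∂x² + 0.81∂²u/∂x∂y + ∂²u/∂y² + 76.77∂u/∂x = 0. Elliptic (discriminant = -27.3439).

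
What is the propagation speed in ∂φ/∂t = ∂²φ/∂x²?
Infinite. The heat equation is parabolic, not hyperbolic, so disturbances propagate instantly.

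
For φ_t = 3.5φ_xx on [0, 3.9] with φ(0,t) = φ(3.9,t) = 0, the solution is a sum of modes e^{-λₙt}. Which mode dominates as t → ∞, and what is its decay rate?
Eigenvalues: λₙ = 3.5n²π²/3.9².
First three modes:
  n=1: λ₁ = 3.5π²/3.9² ≈ 2.271
  n=2: λ₂ = 14π²/3.9² ≈ 9.084 (4× faster decay)
  n=3: λ₃ = 31.5π²/3.9² ≈ 20.44 (9× faster decay)
As t → ∞, higher modes decay exponentially faster. The n=1 mode dominates: φ ~ c₁ sin(πx/3.9) e^{-λ₁t}.
Decay rate: λ₁ = 3.5π²/3.9² ≈ 2.271.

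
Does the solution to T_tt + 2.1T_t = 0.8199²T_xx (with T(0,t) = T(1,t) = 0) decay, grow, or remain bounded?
T → 0. Damping (γ=2.1) dissipates energy; oscillations decay exponentially.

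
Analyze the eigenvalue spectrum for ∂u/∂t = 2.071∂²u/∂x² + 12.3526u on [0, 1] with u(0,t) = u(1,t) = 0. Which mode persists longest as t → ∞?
Eigenvalues: λₙ = 2.071n²π²/1² - 12.3526.
First three modes:
  n=1: λ₁ = 2.071π² - 12.3526 ≈ 8.087
  n=2: λ₂ = 8.284π² - 12.3526 ≈ 69.407
  n=3: λ₃ = 18.639π² - 12.3526 ≈ 171.607
Since 2.071π² ≈ 20.44 > 12.3526, all λₙ > 0.
The n=1 mode decays slowest → dominates as t → ∞.
Asymptotic: u ~ c₁ sin(πx/1) e^{-λ₁t} with decay rate λ₁ ≈ 8.087.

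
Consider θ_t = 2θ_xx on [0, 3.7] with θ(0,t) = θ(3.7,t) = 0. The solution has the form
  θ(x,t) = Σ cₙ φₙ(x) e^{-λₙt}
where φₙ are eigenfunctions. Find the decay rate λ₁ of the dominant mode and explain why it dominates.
Eigenvalues: λₙ = 2n²π²/3.7².
First three modes:
  n=1: λ₁ = 2π²/3.7² ≈ 1.442
  n=2: λ₂ = 8π²/3.7² ≈ 5.767 (4× faster decay)
  n=3: λ₃ = 18π²/3.7² ≈ 12.977 (9× faster decay)
As t → ∞, higher modes decay exponentially faster. The n=1 mode dominates: θ ~ c₁ sin(πx/3.7) e^{-λ₁t}.
Decay rate: λ₁ = 2π²/3.7² ≈ 1.442.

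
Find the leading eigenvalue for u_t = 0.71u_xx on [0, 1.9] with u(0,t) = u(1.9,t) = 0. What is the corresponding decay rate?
Eigenvalues: λₙ = 0.71n²π²/1.9².
First three modes:
  n=1: λ₁ = 0.71π²/1.9² ≈ 1.941
  n=2: λ₂ = 2.84π²/1.9² ≈ 7.764 (4× faster decay)
  n=3: λ₃ = 6.39π²/1.9² ≈ 17.47 (9× faster decay)
As t → ∞, higher modes decay exponentially faster. The n=1 mode dominates: u ~ c₁ sin(πx/1.9) e^{-λ₁t}.
Decay rate: λ₁ = 0.71π²/1.9² ≈ 1.941.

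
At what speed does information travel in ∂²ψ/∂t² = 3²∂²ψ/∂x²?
Speed = 3. Information travels along characteristics x = x₀ ± 3t.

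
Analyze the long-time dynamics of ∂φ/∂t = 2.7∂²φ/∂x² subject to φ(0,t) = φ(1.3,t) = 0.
Long-time behavior: φ → 0. Heat diffuses out through both boundaries.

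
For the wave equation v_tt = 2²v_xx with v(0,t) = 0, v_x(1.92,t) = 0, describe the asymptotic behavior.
v oscillates (no decay). Energy is conserved; the solution oscillates indefinitely as standing waves.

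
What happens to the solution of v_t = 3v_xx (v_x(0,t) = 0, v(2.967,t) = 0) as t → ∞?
v → 0. Heat escapes through the Dirichlet boundary.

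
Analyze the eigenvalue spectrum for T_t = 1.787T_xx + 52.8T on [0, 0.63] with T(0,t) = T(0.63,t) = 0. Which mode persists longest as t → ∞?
Eigenvalues: λₙ = 1.787n²π²/0.63² - 52.8.
First three modes:
  n=1: λ₁ = 1.787π²/0.63² - 52.8 ≈ -8.363
  n=2: λ₂ = 7.148π²/0.63² - 52.8 ≈ 124.947
  n=3: λ₃ = 16.083π²/0.63² - 52.8 ≈ 347.132
Since 1.787π²/0.63² ≈ 44.437 < 52.8, λ₁ < 0.
The n=1 mode grows fastest (−λₙ is largest for n=1) → dominates.
Asymptotic: T ~ c₁ sin(πx/0.63) e^{8.363t} (exponential growth at rate −λ₁ ≈ 8.363).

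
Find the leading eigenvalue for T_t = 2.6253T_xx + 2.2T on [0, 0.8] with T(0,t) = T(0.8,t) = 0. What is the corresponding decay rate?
Eigenvalues: λₙ = 2.6253n²π²/0.8² - 2.2.
First three modes:
  n=1: λ₁ = 2.6253π²/0.8² - 2.2 ≈ 38.285
  n=2: λ₂ = 10.5012π²/0.8² - 2.2 ≈ 159.742
  n=3: λ₃ = 23.6277π²/0.8² - 2.2 ≈ 362.169
Since 2.6253π²/0.8² ≈ 40.485 > 2.2, all λₙ > 0.
The n=1 mode decays slowest → dominates as t → ∞.
Asymptotic: T ~ c₁ sin(πx/0.8) e^{-λ₁t} with decay rate λ₁ ≈ 38.285.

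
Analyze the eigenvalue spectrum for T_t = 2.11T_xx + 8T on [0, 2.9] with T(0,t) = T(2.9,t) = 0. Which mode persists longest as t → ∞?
Eigenvalues: λₙ = 2.11n²π²/2.9² - 8.
First three modes:
  n=1: λ₁ = 2.11π²/2.9² - 8 ≈ -5.524
  n=2: λ₂ = 8.44π²/2.9² - 8 ≈ 1.905
  n=3: λ₃ = 18.99π²/2.9² - 8 ≈ 14.286
Since 2.11π²/2.9² ≈ 2.476 < 8, λ₁ < 0.
The n=1 mode grows fastest (−λₙ is largest for n=1) → dominates.
Asymptotic: T ~ c₁ sin(πx/2.9) e^{5.524t} (exponential growth at rate −λ₁ ≈ 5.524).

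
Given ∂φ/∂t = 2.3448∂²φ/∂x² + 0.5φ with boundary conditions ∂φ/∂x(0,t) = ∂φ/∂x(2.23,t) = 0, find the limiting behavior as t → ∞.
φ grows unboundedly. With Neumann BCs the constant mode has diffusion eigenvalue 0, so any r > 0 makes it grow like e^(0.5t); solution grows exponentially.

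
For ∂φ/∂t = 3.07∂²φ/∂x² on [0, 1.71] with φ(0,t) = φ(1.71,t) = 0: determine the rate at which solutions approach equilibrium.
Eigenvalues: λₙ = 3.07n²π²/1.71².
First three modes:
  n=1: λ₁ = 3.07π²/1.71² ≈ 10.362
  n=2: λ₂ = 12.28π²/1.71² ≈ 41.448 (4× faster decay)
  n=3: λ₃ = 27.63π²/1.71² ≈ 93.258 (9× faster decay)
As t → ∞, higher modes decay exponentially faster. The n=1 mode dominates: φ ~ c₁ sin(πx/1.71) e^{-λ₁t}.
Decay rate: λ₁ = 3.07π²/1.71² ≈ 10.362.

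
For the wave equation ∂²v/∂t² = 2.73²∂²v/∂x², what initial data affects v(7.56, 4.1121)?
Domain of dependence: [-3.666033, 18.786033]. Signals travel at speed 2.73, so data within |x - 7.56| ≤ 2.73·4.1121 = 11.226033 can reach the point.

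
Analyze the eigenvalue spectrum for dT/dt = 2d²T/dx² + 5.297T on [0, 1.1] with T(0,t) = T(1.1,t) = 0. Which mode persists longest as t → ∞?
Eigenvalues: λₙ = 2n²π²/1.1² - 5.297.
First three modes:
  n=1: λ₁ = 2π²/1.1² - 5.297 ≈ 11.016
  n=2: λ₂ = 8π²/1.1² - 5.297 ≈ 59.957
  n=3: λ₃ = 18π²/1.1² - 5.297 ≈ 141.524
Since 2π²/1.1² ≈ 16.313 > 5.297, all λₙ > 0.
The n=1 mode decays slowest → dominates as t → ∞.
Asymptotic: T ~ c₁ sin(πx/1.1) e^{-λ₁t} with decay rate λ₁ ≈ 11.016.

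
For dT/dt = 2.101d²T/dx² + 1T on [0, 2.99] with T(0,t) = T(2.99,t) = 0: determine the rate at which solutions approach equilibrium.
Eigenvalues: λₙ = 2.101n²π²/2.99² - 1.
First three modes:
  n=1: λ₁ = 2.101π²/2.99² - 1 ≈ 1.319
  n=2: λ₂ = 8.404π²/2.99² - 1 ≈ 8.278
  n=3: λ₃ = 18.909π²/2.99² - 1 ≈ 19.875
Since 2.101π²/2.99² ≈ 2.319 > 1, all λₙ > 0.
The n=1 mode decays slowest → dominates as t → ∞.
Asymptotic: T ~ c₁ sin(πx/2.99) e^{-λ₁t} with decay rate λ₁ ≈ 1.319.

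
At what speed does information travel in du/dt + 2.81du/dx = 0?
Speed = 2.81. Information travels along x - 2.81t = const (rightward).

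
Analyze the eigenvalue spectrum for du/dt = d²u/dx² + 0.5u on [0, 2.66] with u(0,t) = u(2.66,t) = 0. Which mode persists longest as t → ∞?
Eigenvalues: λₙ = n²π²/2.66² - 0.5.
First three modes:
  n=1: λ₁ = π²/2.66² - 0.5 ≈ 0.895
  n=2: λ₂ = 4π²/2.66² - 0.5 ≈ 5.08
  n=3: λ₃ = 9π²/2.66² - 0.5 ≈ 12.054
Since π²/2.66² ≈ 1.395 > 0.5, all λₙ > 0.
The n=1 mode decays slowest → dominates as t → ∞.
Asymptotic: u ~ c₁ sin(πx/2.66) e^{-λ₁t} with decay rate λ₁ ≈ 0.895.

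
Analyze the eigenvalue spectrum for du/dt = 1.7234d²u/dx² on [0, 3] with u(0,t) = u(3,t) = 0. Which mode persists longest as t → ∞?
Eigenvalues: λₙ = 1.7234n²π²/3².
First three modes:
  n=1: λ₁ = 1.7234π²/3² ≈ 1.89
  n=2: λ₂ = 6.8936π²/3² ≈ 7.56 (4× faster decay)
  n=3: λ₃ = 15.5106π²/3² ≈ 17.009 (9× faster decay)
As t → ∞, higher modes decay exponentially faster. The n=1 mode dominates: u ~ c₁ sin(πx/3) e^{-λ₁t}.
Decay rate: λ₁ = 1.7234π²/3² ≈ 1.89.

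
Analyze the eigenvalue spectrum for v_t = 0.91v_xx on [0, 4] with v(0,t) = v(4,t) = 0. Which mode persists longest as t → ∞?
Eigenvalues: λₙ = 0.91n²π²/4².
First three modes:
  n=1: λ₁ = 0.91π²/4² ≈ 0.561
  n=2: λ₂ = 3.64π²/4² ≈ 2.245 (4× faster decay)
  n=3: λ₃ = 8.19π²/4² ≈ 5.052 (9× faster decay)
As t → ∞, higher modes decay exponentially faster. The n=1 mode dominates: v ~ c₁ sin(πx/4) e^{-λ₁t}.
Decay rate: λ₁ = 0.91π²/4² ≈ 0.561.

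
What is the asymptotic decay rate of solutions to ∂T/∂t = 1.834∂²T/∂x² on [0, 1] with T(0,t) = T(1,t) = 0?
Eigenvalues: λₙ = 1.834n²π².
First three modes:
  n=1: λ₁ = 1.834π² ≈ 18.101
  n=2: λ₂ = 7.336π² ≈ 72.403 (4× faster decay)
  n=3: λ₃ = 16.506π² ≈ 162.908 (9× faster decay)
As t → ∞, higher modes decay exponentially faster. The n=1 mode dominates: T ~ c₁ sin(πx) e^{-λ₁t}.
Decay rate: λ₁ = 1.834π² ≈ 18.101.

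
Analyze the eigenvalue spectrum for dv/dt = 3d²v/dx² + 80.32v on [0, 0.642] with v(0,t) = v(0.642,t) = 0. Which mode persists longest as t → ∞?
Eigenvalues: λₙ = 3n²π²/0.642² - 80.32.
First three modes:
  n=1: λ₁ = 3π²/0.642² - 80.32 ≈ -8.483
  n=2: λ₂ = 12π²/0.642² - 80.32 ≈ 207.03
  n=3: λ₃ = 27π²/0.642² - 80.32 ≈ 566.217
Since 3π²/0.642² ≈ 71.837 < 80.32, λ₁ < 0.
The n=1 mode grows fastest (−λₙ is largest for n=1) → dominates.
Asymptotic: v ~ c₁ sin(πx/0.642) e^{8.483t} (exponential growth at rate −λ₁ ≈ 8.483).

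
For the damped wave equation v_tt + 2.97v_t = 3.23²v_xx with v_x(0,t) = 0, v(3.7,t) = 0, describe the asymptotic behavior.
v → 0. Damping (γ=2.97) dissipates energy; oscillations decay exponentially.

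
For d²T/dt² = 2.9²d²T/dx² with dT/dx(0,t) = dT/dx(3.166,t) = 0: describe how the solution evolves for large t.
T oscillates about a mean that drifts linearly in t (generically unbounded; no decay). There is no damping, so the nonconstant modes persist as standing waves (energy conserved, no decay). But with Neumann conditions at both ends the constant mode has eigenvalue 0: the spatial mean M(t) of T satisfies M'' = 0, so M(t) = M(0) + M'(0)·t. Unless the initial velocity has zero mean (∫T_t(x,0)dx = 0), the solution grows linearly in t (unbounded, though not exponentially); if it does have zero mean, the solution stays bounded and simply oscillates.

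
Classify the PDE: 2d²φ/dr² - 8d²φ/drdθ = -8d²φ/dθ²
Rewriting in standard form: 2d²φ/dr² - 8d²φ/drdθ + 8d²φ/dθ² = 0. A = 2, B = -8, C = 8. Discriminant B² - 4AC = 0. Since 0 = 0, parabolic.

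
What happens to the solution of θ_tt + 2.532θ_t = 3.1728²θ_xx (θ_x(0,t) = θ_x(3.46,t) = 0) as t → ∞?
θ → constant (steady state). Damping (γ=2.532) dissipates the nonconstant modes; with Neumann BCs the spatial average obeys M''+γM'=0 and tends to a finite limit.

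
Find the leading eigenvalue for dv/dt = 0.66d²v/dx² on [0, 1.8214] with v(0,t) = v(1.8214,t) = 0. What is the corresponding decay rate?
Eigenvalues: λₙ = 0.66n²π²/1.8214².
First three modes:
  n=1: λ₁ = 0.66π²/1.8214² ≈ 1.964
  n=2: λ₂ = 2.64π²/1.8214² ≈ 7.854 (4× faster decay)
  n=3: λ₃ = 5.94π²/1.8214² ≈ 17.672 (9× faster decay)
As t → ∞, higher modes decay exponentially faster. The n=1 mode dominates: v ~ c₁ sin(πx/1.8214) e^{-λ₁t}.
Decay rate: λ₁ = 0.66π²/1.8214² ≈ 1.964.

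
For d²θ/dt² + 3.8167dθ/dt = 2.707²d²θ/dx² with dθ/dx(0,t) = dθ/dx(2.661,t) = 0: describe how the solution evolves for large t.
θ → constant (steady state). Damping (γ=3.8167) dissipates the nonconstant modes; with Neumann BCs the spatial average obeys M''+γM'=0 and tends to a finite limit.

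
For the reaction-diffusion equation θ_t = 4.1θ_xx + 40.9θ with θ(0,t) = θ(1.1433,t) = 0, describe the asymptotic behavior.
θ grows unboundedly. Reaction dominates diffusion (r=40.9 > κπ²/L²≈30.96); solution grows exponentially.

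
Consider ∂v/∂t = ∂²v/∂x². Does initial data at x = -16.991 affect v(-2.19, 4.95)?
Yes, for any finite x. The heat equation has infinite propagation speed, so all initial data affects all points at any t > 0.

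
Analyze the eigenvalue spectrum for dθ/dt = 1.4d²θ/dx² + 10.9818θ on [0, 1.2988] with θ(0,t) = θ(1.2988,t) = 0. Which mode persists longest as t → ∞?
Eigenvalues: λₙ = 1.4n²π²/1.2988² - 10.9818.
First three modes:
  n=1: λ₁ = 1.4π²/1.2988² - 10.9818 ≈ -2.791
  n=2: λ₂ = 5.6π²/1.2988² - 10.9818 ≈ 21.783
  n=3: λ₃ = 12.6π²/1.2988² - 10.9818 ≈ 62.738
Since 1.4π²/1.2988² ≈ 8.191 < 10.9818, λ₁ < 0.
The n=1 mode grows fastest (−λₙ is largest for n=1) → dominates.
Asymptotic: θ ~ c₁ sin(πx/1.2988) e^{2.791t} (exponential growth at rate −λ₁ ≈ 2.791).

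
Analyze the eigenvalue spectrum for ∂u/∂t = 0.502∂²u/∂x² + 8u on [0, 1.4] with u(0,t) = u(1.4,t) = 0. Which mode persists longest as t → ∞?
Eigenvalues: λₙ = 0.502n²π²/1.4² - 8.
First three modes:
  n=1: λ₁ = 0.502π²/1.4² - 8 ≈ -5.472
  n=2: λ₂ = 2.008π²/1.4² - 8 ≈ 2.111
  n=3: λ₃ = 4.518π²/1.4² - 8 ≈ 14.75
Since 0.502π²/1.4² ≈ 2.528 < 8, λ₁ < 0.
The n=1 mode grows fastest (−λₙ is largest for n=1) → dominates.
Asymptotic: u ~ c₁ sin(πx/1.4) e^{5.472t} (exponential growth at rate −λ₁ ≈ 5.472).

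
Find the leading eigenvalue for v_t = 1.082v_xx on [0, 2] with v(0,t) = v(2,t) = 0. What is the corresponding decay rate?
Eigenvalues: λₙ = 1.082n²π²/2².
First three modes:
  n=1: λ₁ = 1.082π²/2² ≈ 2.67
  n=2: λ₂ = 4.328π²/2² ≈ 10.679 (4× faster decay)
  n=3: λ₃ = 9.738π²/2² ≈ 24.028 (9× faster decay)
As t → ∞, higher modes decay exponentially faster. The n=1 mode dominates: v ~ c₁ sin(πx/2) e^{-λ₁t}.
Decay rate: λ₁ = 1.082π²/2² ≈ 2.67.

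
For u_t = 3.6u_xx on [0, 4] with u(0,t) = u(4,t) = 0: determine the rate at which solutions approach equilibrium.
Eigenvalues: λₙ = 3.6n²π²/4².
First three modes:
  n=1: λ₁ = 3.6π²/4² ≈ 2.221
  n=2: λ₂ = 14.4π²/4² ≈ 8.883 (4× faster decay)
  n=3: λ₃ = 32.4π²/4² ≈ 19.986 (9× faster decay)
As t → ∞, higher modes decay exponentially faster. The n=1 mode dominates: u ~ c₁ sin(πx/4) e^{-λ₁t}.
Decay rate: λ₁ = 3.6π²/4² ≈ 2.221.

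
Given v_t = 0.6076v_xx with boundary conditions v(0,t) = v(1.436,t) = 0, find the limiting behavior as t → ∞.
v → 0. Heat diffuses out through both boundaries.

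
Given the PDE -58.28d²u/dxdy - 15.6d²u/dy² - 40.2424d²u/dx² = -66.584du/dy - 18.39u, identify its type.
Rewriting in standard form: -40.2424d²u/dx² - 58.28d²u/dxdy - 15.6d²u/dy² + 66.584du/dy + 18.39u = 0. The second-order coefficients are A = -40.2424, B = -58.28, C = -15.6. Since B² - 4AC = 885.43264 > 0, this is a hyperbolic PDE.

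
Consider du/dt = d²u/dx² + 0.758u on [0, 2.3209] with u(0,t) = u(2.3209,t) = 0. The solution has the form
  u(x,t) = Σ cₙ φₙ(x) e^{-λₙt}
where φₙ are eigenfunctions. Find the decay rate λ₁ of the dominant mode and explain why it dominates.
Eigenvalues: λₙ = n²π²/2.3209² - 0.758.
First three modes:
  n=1: λ₁ = π²/2.3209² - 0.758 ≈ 1.074
  n=2: λ₂ = 4π²/2.3209² - 0.758 ≈ 6.571
  n=3: λ₃ = 9π²/2.3209² - 0.758 ≈ 15.732
Since π²/2.3209² ≈ 1.832 > 0.758, all λₙ > 0.
The n=1 mode decays slowest → dominates as t → ∞.
Asymptotic: u ~ c₁ sin(πx/2.3209) e^{-λ₁t} with decay rate λ₁ ≈ 1.074.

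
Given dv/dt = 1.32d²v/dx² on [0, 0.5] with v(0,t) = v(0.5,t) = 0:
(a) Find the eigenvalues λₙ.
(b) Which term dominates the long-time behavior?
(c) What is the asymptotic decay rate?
Eigenvalues: λₙ = 1.32n²π²/0.5².
First three modes:
  n=1: λ₁ = 1.32π²/0.5² ≈ 52.112
  n=2: λ₂ = 5.28π²/0.5² ≈ 208.446 (4× faster decay)
  n=3: λ₃ = 11.88π²/0.5² ≈ 469.004 (9× faster decay)
As t → ∞, higher modes decay exponentially faster. The n=1 mode dominates: v ~ c₁ sin(πx/0.5) e^{-λ₁t}.
Decay rate: λ₁ = 1.32π²/0.5² ≈ 52.112.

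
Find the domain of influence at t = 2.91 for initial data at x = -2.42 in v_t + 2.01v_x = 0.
At x = 3.4291. The characteristic carries data from (-2.42, 0) to (3.4291, 2.91).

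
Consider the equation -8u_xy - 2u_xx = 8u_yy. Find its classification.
Rewriting in standard form: -2u_xx - 8u_xy - 8u_yy = 0. Parabolic. (A = -2, B = -8, C = -8 gives B² - 4AC = 0.)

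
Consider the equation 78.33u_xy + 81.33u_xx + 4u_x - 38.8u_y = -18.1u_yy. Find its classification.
Rewriting in standard form: 81.33u_xx + 78.33u_xy + 18.1u_yy + 4u_x - 38.8u_y = 0. Hyperbolic. (A = 81.33, B = 78.33, C = 18.1 gives B² - 4AC = 247.2969.)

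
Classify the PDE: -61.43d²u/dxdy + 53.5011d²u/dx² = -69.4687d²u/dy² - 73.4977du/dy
Rewriting in standard form: 53.5011d²u/dx² - 61.43d²u/dxdy + 69.4687d²u/dy² + 73.4977du/dy = 0. A = 53.5011, B = -61.43, C = 69.4687. Discriminant B² - 4AC = -11092.96256228. Since -11092.96256228 < 0, elliptic.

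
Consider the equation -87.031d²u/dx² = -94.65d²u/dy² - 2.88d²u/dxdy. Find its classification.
Rewriting in standard form: -87.031d²u/dx² + 2.88d²u/dxdy + 94.65d²u/dy² = 0. Hyperbolic. (A = -87.031, B = 2.88, C = 94.65 gives B² - 4AC = 32958.231.)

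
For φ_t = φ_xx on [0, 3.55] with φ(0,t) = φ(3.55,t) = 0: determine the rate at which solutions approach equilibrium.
Eigenvalues: λₙ = n²π²/3.55².
First three modes:
  n=1: λ₁ = π²/3.55² ≈ 0.783
  n=2: λ₂ = 4π²/3.55² ≈ 3.133 (4× faster decay)
  n=3: λ₃ = 9π²/3.55² ≈ 7.048 (9× faster decay)
As t → ∞, higher modes decay exponentially faster. The n=1 mode dominates: φ ~ c₁ sin(πx/3.55) e^{-λ₁t}.
Decay rate: λ₁ = π²/3.55² ≈ 0.783.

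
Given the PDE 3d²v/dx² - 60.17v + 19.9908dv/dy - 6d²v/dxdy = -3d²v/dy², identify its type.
Rewriting in standard form: 3d²v/dx² - 6d²v/dxdy + 3d²v/dy² + 19.9908dv/dy - 60.17v = 0. The second-order coefficients are A = 3, B = -6, C = 3. Since B² - 4AC = 0 = 0, this is a parabolic PDE.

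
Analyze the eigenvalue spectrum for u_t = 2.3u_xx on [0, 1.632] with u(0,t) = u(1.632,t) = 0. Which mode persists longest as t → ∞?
Eigenvalues: λₙ = 2.3n²π²/1.632².
First three modes:
  n=1: λ₁ = 2.3π²/1.632² ≈ 8.523
  n=2: λ₂ = 9.2π²/1.632² ≈ 34.092 (4× faster decay)
  n=3: λ₃ = 20.7π²/1.632² ≈ 76.706 (9× faster decay)
As t → ∞, higher modes decay exponentially faster. The n=1 mode dominates: u ~ c₁ sin(πx/1.632) e^{-λ₁t}.
Decay rate: λ₁ = 2.3π²/1.632² ≈ 8.523.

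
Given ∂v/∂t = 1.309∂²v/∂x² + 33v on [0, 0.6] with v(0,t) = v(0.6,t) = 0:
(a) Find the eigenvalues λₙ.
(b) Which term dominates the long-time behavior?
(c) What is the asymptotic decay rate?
Eigenvalues: λₙ = 1.309n²π²/0.6² - 33.
First three modes:
  n=1: λ₁ = 1.309π²/0.6² - 33 ≈ 2.887
  n=2: λ₂ = 5.236π²/0.6² - 33 ≈ 110.548
  n=3: λ₃ = 11.781π²/0.6² - 33 ≈ 289.983
Since 1.309π²/0.6² ≈ 35.887 > 33, all λₙ > 0.
The n=1 mode decays slowest → dominates as t → ∞.
Asymptotic: v ~ c₁ sin(πx/0.6) e^{-λ₁t} with decay rate λ₁ ≈ 2.887.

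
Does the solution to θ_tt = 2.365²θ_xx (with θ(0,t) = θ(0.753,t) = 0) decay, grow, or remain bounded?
θ oscillates (no decay). Energy is conserved; the solution oscillates indefinitely as standing waves.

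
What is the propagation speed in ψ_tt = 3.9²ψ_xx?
Speed = 3.9. Information travels along characteristics x = x₀ ± 3.9t.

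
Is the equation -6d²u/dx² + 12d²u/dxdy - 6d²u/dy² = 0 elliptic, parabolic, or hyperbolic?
Computing B² - 4AC with A = -6, B = 12, C = -6: discriminant = 0 (zero). Answer: parabolic.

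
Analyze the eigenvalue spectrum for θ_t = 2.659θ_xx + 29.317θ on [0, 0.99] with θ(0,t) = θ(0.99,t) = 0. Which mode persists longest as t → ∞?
Eigenvalues: λₙ = 2.659n²π²/0.99² - 29.317.
First three modes:
  n=1: λ₁ = 2.659π²/0.99² - 29.317 ≈ -2.541
  n=2: λ₂ = 10.636π²/0.99² - 29.317 ≈ 77.787
  n=3: λ₃ = 23.931π²/0.99² - 29.317 ≈ 211.668
Since 2.659π²/0.99² ≈ 26.776 < 29.317, λ₁ < 0.
The n=1 mode grows fastest (−λₙ is largest for n=1) → dominates.
Asymptotic: θ ~ c₁ sin(πx/0.99) e^{2.541t} (exponential growth at rate −λ₁ ≈ 2.541).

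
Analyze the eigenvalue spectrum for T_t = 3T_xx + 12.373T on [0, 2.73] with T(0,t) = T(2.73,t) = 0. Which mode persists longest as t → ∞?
Eigenvalues: λₙ = 3n²π²/2.73² - 12.373.
First three modes:
  n=1: λ₁ = 3π²/2.73² - 12.373 ≈ -8.4
  n=2: λ₂ = 12π²/2.73² - 12.373 ≈ 3.518
  n=3: λ₃ = 27π²/2.73² - 12.373 ≈ 23.382
Since 3π²/2.73² ≈ 3.973 < 12.373, λ₁ < 0.
The n=1 mode grows fastest (−λₙ is largest for n=1) → dominates.
Asymptotic: T ~ c₁ sin(πx/2.73) e^{8.4t} (exponential growth at rate −λ₁ ≈ 8.4).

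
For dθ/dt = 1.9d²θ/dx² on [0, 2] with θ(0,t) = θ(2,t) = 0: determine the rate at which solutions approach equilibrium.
Eigenvalues: λₙ = 1.9n²π²/2².
First three modes:
  n=1: λ₁ = 1.9π²/2² ≈ 4.688
  n=2: λ₂ = 7.6π²/2² ≈ 18.752 (4× faster decay)
  n=3: λ₃ = 17.1π²/2² ≈ 42.193 (9× faster decay)
As t → ∞, higher modes decay exponentially faster. The n=1 mode dominates: θ ~ c₁ sin(πx/2) e^{-λ₁t}.
Decay rate: λ₁ = 1.9π²/2² ≈ 4.688.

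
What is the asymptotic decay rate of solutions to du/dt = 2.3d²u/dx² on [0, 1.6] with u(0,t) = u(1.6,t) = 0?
Eigenvalues: λₙ = 2.3n²π²/1.6².
First three modes:
  n=1: λ₁ = 2.3π²/1.6² ≈ 8.867
  n=2: λ₂ = 9.2π²/1.6² ≈ 35.469 (4× faster decay)
  n=3: λ₃ = 20.7π²/1.6² ≈ 79.805 (9× faster decay)
As t → ∞, higher modes decay exponentially faster. The n=1 mode dominates: u ~ c₁ sin(πx/1.6) e^{-λ₁t}.
Decay rate: λ₁ = 2.3π²/1.6² ≈ 8.867.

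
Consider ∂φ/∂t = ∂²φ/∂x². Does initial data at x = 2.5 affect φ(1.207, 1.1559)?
Yes, for any finite x. The heat equation has infinite propagation speed, so all initial data affects all points at any t > 0.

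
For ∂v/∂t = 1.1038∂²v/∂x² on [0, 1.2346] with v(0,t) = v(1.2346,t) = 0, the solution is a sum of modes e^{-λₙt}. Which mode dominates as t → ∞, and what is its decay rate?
Eigenvalues: λₙ = 1.1038n²π²/1.2346².
First three modes:
  n=1: λ₁ = 1.1038π²/1.2346² ≈ 7.147
  n=2: λ₂ = 4.4152π²/1.2346² ≈ 28.589 (4× faster decay)
  n=3: λ₃ = 9.9342π²/1.2346² ≈ 64.325 (9× faster decay)
As t → ∞, higher modes decay exponentially faster. The n=1 mode dominates: v ~ c₁ sin(πx/1.2346) e^{-λ₁t}.
Decay rate: λ₁ = 1.1038π²/1.2346² ≈ 7.147.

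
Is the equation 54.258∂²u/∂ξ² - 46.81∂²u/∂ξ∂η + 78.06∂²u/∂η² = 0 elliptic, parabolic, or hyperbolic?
Computing B² - 4AC with A = 54.258, B = -46.81, C = 78.06: discriminant = -14750.34182 (negative). Answer: elliptic.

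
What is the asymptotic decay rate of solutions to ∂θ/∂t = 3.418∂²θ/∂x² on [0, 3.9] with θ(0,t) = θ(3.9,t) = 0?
Eigenvalues: λₙ = 3.418n²π²/3.9².
First three modes:
  n=1: λ₁ = 3.418π²/3.9² ≈ 2.218
  n=2: λ₂ = 13.672π²/3.9² ≈ 8.872 (4× faster decay)
  n=3: λ₃ = 30.762π²/3.9² ≈ 19.961 (9× faster decay)
As t → ∞, higher modes decay exponentially faster. The n=1 mode dominates: θ ~ c₁ sin(πx/3.9) e^{-λ₁t}.
Decay rate: λ₁ = 3.418π²/3.9² ≈ 2.218.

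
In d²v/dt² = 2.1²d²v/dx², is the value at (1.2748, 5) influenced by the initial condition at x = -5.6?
Yes. The domain of dependence is [-9.2252, 11.7748], and -5.6 ∈ [-9.2252, 11.7748].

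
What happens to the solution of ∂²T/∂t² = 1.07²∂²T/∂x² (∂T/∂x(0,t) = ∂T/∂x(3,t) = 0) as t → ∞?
T oscillates about a mean that drifts linearly in t (generically unbounded; no decay). There is no damping, so the nonconstant modes persist as standing waves (energy conserved, no decay). But with Neumann conditions at both ends the constant mode has eigenvalue 0: the spatial mean M(t) of T satisfies M'' = 0, so M(t) = M(0) + M'(0)·t. Unless the initial velocity has zero mean (∫T_t(x,0)dx = 0), the solution grows linearly in t (unbounded, though not exponentially); if it does have zero mean, the solution stays bounded and simply oscillates.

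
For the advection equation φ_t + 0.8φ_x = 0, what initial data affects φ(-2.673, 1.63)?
A single point: x = -3.977. The characteristic through (-2.673, 1.63) is x - 0.8t = const, so x = -2.673 - 0.8·1.63 = -3.977.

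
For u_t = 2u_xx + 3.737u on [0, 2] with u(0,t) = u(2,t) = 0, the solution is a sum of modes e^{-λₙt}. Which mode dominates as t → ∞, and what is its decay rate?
Eigenvalues: λₙ = 2n²π²/2² - 3.737.
First three modes:
  n=1: λ₁ = 2π²/2² - 3.737 ≈ 1.198
  n=2: λ₂ = 8π²/2² - 3.737 ≈ 16.002
  n=3: λ₃ = 18π²/2² - 3.737 ≈ 40.676
Since 2π²/2² ≈ 4.935 > 3.737, all λₙ > 0.
The n=1 mode decays slowest → dominates as t → ∞.
Asymptotic: u ~ c₁ sin(πx/2) e^{-λ₁t} with decay rate λ₁ ≈ 1.198.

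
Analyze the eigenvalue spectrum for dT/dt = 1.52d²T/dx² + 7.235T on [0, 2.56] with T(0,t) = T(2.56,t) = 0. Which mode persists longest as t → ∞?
Eigenvalues: λₙ = 1.52n²π²/2.56² - 7.235.
First three modes:
  n=1: λ₁ = 1.52π²/2.56² - 7.235 ≈ -4.946
  n=2: λ₂ = 6.08π²/2.56² - 7.235 ≈ 1.921
  n=3: λ₃ = 13.68π²/2.56² - 7.235 ≈ 13.367
Since 1.52π²/2.56² ≈ 2.289 < 7.235, λ₁ < 0.
The n=1 mode grows fastest (−λₙ is largest for n=1) → dominates.
Asymptotic: T ~ c₁ sin(πx/2.56) e^{4.946t} (exponential growth at rate −λ₁ ≈ 4.946).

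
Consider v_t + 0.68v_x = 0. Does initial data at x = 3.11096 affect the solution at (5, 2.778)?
Yes. The characteristic through (5, 2.778) passes through x = 3.11096.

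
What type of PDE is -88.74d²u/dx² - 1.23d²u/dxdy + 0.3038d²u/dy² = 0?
With A = -88.74, B = -1.23, C = 0.3038, the discriminant is 109.349748. This is a hyperbolic PDE.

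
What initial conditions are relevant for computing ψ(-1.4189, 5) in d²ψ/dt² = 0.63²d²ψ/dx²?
Domain of dependence: [-4.5689, 1.7311]. Signals travel at speed 0.63, so data within |x - -1.4189| ≤ 0.63·5 = 3.15 can reach the point.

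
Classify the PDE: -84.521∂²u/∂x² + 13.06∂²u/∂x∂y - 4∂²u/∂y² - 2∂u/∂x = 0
A = -84.521, B = 13.06, C = -4. Discriminant B² - 4AC = -1181.7724. Since -1181.7724 < 0, elliptic.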